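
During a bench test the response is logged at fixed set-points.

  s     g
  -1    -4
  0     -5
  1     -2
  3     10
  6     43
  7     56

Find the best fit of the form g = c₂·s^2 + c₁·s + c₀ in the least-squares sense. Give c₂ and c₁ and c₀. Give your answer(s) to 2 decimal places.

c₂ = 1.01, c₁ = 1.61, c₀ = -4.19

From the data, Σs^2·s^2 = 3780, Σs^2·s = 586, Σs^2 = 96, Σs·s = 96, Σs = 16, Σ1 = 6.
Right-hand side: Σs^2·g = 4376, Σs·g = 682, Σg = 98.
So XᵀX·[c₂, c₁, c₀]ᵀ = Xᵀg: [[3780, 586, 96]; [586, 96, 16]; [96, 16, 6]]·[c₂, c₁, c₀]ᵀ = [4376, 682, 98]ᵀ.
Inverting the 3×3 Gram matrix, [c₂, c₁, c₀]ᵀ = [547/539, 394/245, -11299/2695]ᵀ.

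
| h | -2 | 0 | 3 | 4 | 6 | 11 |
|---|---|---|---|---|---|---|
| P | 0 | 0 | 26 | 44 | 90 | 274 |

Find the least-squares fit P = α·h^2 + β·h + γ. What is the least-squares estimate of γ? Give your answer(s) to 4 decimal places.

Compute the Gram sums: Σh^2·h^2 = 16290, Σh^2·h = 1630, Σh^2 = 186, Σh·h = 186, Σh = 22, Σ1 = 6.
Moment sums: Σh^2·P = 37332, Σh·P = 3808, ΣP = 434.
Normal equations: [[16290, 1630, 186]; [1630, 186, 22]; [186, 22, 6]]·[α, β, γ]ᵀ = [37332, 3808, 434]ᵀ.
Solving the 3×3 system (Gaussian elimination) gives α = 491/249, β = 43241/13114, γ = -34831/39342.

γ = -0.8853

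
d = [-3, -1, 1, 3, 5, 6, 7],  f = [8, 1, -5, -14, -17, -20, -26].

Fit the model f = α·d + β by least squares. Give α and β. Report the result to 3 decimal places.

α = -3.241, β = -2.096

Setting ∂/∂α … = 0 gives: 130·α + 18·β = -459;  18·α + 7·β = -73.
Δ = 130·7 − 18² = 586.
α = ((-459)·7 − 18·(-73))/586 = -1899/586; β = (130·(-73) − 18·(-459))/586 = -614/293.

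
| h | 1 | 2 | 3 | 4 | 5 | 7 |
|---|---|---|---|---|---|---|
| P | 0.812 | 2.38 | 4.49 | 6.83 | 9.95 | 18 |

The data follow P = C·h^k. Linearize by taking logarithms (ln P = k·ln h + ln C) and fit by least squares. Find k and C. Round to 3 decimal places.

Linearized form: ln P = k·ln h + ln C. From the 6 transformed points,
Σln h = 6.7334, Σ(ln h)² = 9.9861, Σln P = 9.2700, Σln h·ln P = 14.2367.
Equations: 9.9861·k + 6.7334·ln C = 14.2367;  6.7334·k + 6·ln C = 9.2700.
Solving (det = 14.5777): k = 1.57788, ln C = -0.22575, so C = exp(-0.22575) = 0.79792.

k = 1.578, C = 0.798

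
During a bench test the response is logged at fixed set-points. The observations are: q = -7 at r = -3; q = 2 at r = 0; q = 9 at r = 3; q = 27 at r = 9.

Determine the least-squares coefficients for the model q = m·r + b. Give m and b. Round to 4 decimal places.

Sums needed: Σr·r = 99, Σr = 9, Σ1 = 4.
For Mᵀq: Σr·q = 291, Σq = 31.
Normal equations: [[99, 9]; [9, 4]]·[m, b]ᵀ = [291, 31]ᵀ.
Δ = 99·4 − 9² = 315.
m = (291·4 − 9·31)/315 = 59/21; b = (99·31 − 9·291)/315 = 10/7.

m = 2.8095, b = 1.4286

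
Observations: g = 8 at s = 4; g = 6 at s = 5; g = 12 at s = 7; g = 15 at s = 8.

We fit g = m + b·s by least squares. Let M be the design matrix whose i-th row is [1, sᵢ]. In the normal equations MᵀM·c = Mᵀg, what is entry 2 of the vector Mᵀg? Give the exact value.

266

Entry 2 ↔ basis s, so (Mᵀg)_{2} = Σᵢ (s)·gᵢ = (4)·(8) + (5)·(6) + (7)·(12) + (8)·(15) = 266.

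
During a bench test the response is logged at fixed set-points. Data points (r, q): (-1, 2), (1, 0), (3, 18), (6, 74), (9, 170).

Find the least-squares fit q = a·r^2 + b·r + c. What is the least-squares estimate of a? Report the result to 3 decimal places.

Entries of MᵀM: Σr^2·r^2 = 7940, Σr^2·r = 972, Σr^2 = 128, Σr·r = 128, Σr = 18, Σ1 = 5.
And Σr^2·q = 16598, Σr·q = 2026, Σq = 264.
MᵀM·[a, b, c]ᵀ = Mᵀq becomes [[7940, 972, 128]; [972, 128, 18]; [128, 18, 5]]·[a, b, c]ᵀ = [16598, 2026, 264]ᵀ.
Solving the 3×3 system (Gaussian elimination) gives a = 22505/10434, b = -743/1739, c = -4582/5217.

a = 2.157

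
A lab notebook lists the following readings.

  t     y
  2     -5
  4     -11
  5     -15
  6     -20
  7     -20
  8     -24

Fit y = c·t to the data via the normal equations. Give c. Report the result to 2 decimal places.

c = -2.99

The normal equations are: 194·c = -581.
(Σt·t = 194, Σt·y = -581.)
Hence c = -581 / 194 ≈ -2.99485.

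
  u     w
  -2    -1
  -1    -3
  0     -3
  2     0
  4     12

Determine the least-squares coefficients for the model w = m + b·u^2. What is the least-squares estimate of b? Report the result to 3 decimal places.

XᵀX·[m, b]ᵀ = Xᵀw reads: 5·m + 25·b = 5;  25·m + 289·b = 185.
Eliminating b: 289·(row 1) − 25·(row 2) gives 820·m = 289·5 − 25·185 = -3180, so m = -159/41.
Then b = (185 − 25·(-159/41))/289 = 40/41.

b = 0.976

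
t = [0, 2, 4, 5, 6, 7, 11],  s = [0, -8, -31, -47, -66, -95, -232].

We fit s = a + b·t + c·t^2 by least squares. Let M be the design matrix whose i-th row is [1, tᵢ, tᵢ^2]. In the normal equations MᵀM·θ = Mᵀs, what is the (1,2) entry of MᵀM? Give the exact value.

35

Row 1 ↔ basis 1, column 2 ↔ basis t, so (MᵀM)_{1,2} = Σᵢ t = (1)·(0) + (1)·(2) + (1)·(4) + (1)·(5) + (1)·(6) + (1)·(7) + (1)·(11) = 35.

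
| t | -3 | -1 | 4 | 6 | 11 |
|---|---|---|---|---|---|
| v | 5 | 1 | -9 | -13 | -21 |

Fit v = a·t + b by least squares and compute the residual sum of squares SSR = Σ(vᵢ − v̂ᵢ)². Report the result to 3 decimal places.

SSR = 1.355

The normal equations are: 183·a + 17·b = -361;  17·a + 5·b = -37.
(Σt·t = 183, Σt = 17, Σ1 = 5, Σt·v = -361, Σv = -37.)
Eliminating b: 5·(row 1) − 17·(row 2) gives 626·a = 5·(-361) − 17·(-37) = -1176, so a = -588/313.
Then b = ((-37) − 17·(-588/313))/5 = -317/313.
Residuals: 118/313, 42/313, -148/313, -224/313, 212/313; SSR = 424/313.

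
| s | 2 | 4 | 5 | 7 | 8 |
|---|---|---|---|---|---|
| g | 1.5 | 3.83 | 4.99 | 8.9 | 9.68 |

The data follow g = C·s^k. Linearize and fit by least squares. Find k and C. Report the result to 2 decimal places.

k = 1.37, C = 0.57

Taking logs, ln g = k·ln s + ln C, so regress ln g on ln s.
Over the data: Σln s = 7.7142, Σ(ln s)² = 13.1032, Σln g = 7.8119, Σln s·ln g = 13.7040.
Normal system: [[13.1032, 7.7142]; [7.7142, 5]]·[k, ln C]ᵀ = [13.7040, 7.8119]ᵀ.
Slope k = (n·Σln s·ln g − Σln s·Σln g)/(n·Σ(ln s)² − (Σln s)²) = (5·13.7040 − 7.7142·7.8119)/6.0066 = 1.37474; ln C = (Σln g − k·Σln s)/n = -0.55864, so C = exp(-0.55864) = 0.57199.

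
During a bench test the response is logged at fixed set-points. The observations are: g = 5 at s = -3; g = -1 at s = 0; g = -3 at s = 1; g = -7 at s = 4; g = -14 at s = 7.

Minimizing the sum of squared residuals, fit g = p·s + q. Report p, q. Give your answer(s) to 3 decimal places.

Forming XᵀX = [[75, 9]; [9, 5]] and Xᵀg = [-144, -20]ᵀ gives XᵀX·[p, q]ᵀ = Xᵀg.
Determinant 75·5 − 9² = 294.
p = ((-144)·5 − 9·(-20))/294 = -90/49; q = (75·(-20) − 9·(-144))/294 = -34/49.

p = -1.837, q = -0.694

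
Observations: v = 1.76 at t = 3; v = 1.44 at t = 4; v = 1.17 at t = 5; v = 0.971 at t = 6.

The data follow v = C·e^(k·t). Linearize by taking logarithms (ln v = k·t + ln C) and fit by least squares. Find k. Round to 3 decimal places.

k = -0.199

Let Y = ln v. Fitting Y = k·t + ln C by least squares:
Σt = 18.0000, Σ(t)² = 86.0000, Σln v = 1.0575, Σt·ln v = 3.7630.
Equations: 86.0000·k + 18.0000·ln C = 3.7630;  18.0000·k + 4·ln C = 1.0575.
Solving (det = 20.0000): k = -0.19919, ln C = 1.16072.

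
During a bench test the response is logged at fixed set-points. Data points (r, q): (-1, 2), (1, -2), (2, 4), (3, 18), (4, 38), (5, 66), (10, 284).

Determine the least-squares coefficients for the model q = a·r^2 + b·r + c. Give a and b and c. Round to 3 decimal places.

Entries of AᵀA: Σr^2·r^2 = 10980, Σr^2·r = 1224, Σr^2 = 156, Σr·r = 156, Σr = 24, Σ1 = 7.
For Aᵀq: Σr^2·q = 30836, Σr·q = 3380, Σq = 410.
Solving the 3×3 system (Gaussian elimination) gives a = 34847/11403, b = -6791/3801, c = -1850/543.

a = 3.056, b = -1.787, c = -3.407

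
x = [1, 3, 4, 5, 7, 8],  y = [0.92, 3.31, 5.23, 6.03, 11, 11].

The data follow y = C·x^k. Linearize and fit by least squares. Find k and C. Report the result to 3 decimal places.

k = 1.227, C = 0.905

Taking logs, ln y = k·ln x + ln C, so regress ln y on ln x.
XᵀX = [[13.8297, 8.1197]; [8.1197, 6]], rhs = [16.1526, 9.3605]ᵀ  (here Σln x = 8.1197, Σ(ln x)² = 13.8297, Σln y = 9.3605, Σln x·ln y = 16.1526).
Solving (det = 17.0487): k = 1.22655, ln C = -0.09978, so C = exp(-0.09978) = 0.90503.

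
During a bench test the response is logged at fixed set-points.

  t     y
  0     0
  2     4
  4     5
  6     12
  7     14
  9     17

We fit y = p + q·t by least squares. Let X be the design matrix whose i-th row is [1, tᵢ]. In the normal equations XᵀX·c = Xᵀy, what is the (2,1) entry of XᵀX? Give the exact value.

28

Row 2 ↔ basis t, column 1 ↔ basis 1, so (XᵀX)_{2,1} = Σᵢ t = (0)·(1) + (2)·(1) + (4)·(1) + (6)·(1) + (7)·(1) + (9)·(1) = 28.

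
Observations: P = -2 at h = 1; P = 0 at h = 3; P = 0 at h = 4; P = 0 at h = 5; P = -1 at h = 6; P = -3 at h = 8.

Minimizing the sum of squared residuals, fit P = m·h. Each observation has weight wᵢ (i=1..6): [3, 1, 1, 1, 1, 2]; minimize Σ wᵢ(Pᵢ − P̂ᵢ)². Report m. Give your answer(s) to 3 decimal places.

Normal-equation sums: Σwᵢ·h·h = 217.
Right-hand side: Σwᵢ·h·P = -60.
Hence m = -60 / 217 ≈ -0.276498.

m = -0.276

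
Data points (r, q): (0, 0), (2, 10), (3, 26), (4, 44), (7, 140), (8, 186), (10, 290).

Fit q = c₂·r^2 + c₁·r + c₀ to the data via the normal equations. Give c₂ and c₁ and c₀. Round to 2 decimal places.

From the data, Σr^2·r^2 = 16850, Σr^2·r = 1954, Σr^2 = 242, Σr·r = 242, Σr = 34, Σ1 = 7.
For Mᵀq: Σr^2·q = 48742, Σr·q = 5642, Σq = 696.
Row-reducing yields c₂ = 39717/13376, c₁ = -8765/13376, c₀ = -17/418.

c₂ = 2.97, c₁ = -0.66, c₀ = -0.04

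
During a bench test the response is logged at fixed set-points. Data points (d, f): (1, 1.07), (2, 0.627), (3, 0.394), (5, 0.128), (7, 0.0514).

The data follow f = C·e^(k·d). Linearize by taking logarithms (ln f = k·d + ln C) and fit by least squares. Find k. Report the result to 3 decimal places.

k = -0.510

With ln fᵢ as the transformed response and dᵢ as the regressor:
Σd = 18.0000, Σ(d)² = 88.0000, Σln f = -6.3544, Σd·ln f = -34.7156.
Normal system: [[88.0000, 18.0000]; [18.0000, 5]]·[k, ln C]ᵀ = [-34.7156, -6.3544]ᵀ.
Δ = 88.0000·5 − (18.0000)² = 116.0000; k = (-34.7156·5 − 18.0000·-6.3544)/116.0000 = -0.51034, ln C = (88.0000·-6.3544 − 18.0000·-34.7156)/116.0000 = 0.56633.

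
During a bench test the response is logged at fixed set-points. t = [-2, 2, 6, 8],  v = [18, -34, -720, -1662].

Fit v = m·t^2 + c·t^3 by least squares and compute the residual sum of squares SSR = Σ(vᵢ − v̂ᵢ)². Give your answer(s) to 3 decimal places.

SSR = 8.768

Setting ∂/∂m … = 0 gives: 5424·m + 40544·c = -132352;  40544·m + 308928·c = -1006880.
Eliminating c: 308928·(row 1) − 40544·(row 2) gives 31809536·m = 308928·(-132352) − 40544·(-1006880) = -64295936, so m = -62789/31064.
Then c = ((-1006880) − 40544·(-62789/31064))/308928 = -186011/62128.
Residuals: 753/353, -7622/3883, -2061/3883, 1118/3883; SSR = 34046/3883.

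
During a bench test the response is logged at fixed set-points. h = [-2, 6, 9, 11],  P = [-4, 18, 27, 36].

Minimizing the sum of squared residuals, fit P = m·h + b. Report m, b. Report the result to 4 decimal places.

m = 2.9898, b = 1.3112

From the data, Σh·h = 242, Σh = 24, Σ1 = 4.
And Σh·P = 755, ΣP = 77.
Determinant 242·4 − 24² = 392.
m = (755·4 − 24·77)/392 = 293/98; b = (242·77 − 24·755)/392 = 257/196.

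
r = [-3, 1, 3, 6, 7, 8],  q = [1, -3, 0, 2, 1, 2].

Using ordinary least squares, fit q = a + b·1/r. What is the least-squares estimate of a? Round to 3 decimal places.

The normal equations are: 6·a + (241/168)·b = 3;  (241/168)·a + (4033/3136)·b = -73/28.
Determinant 6·(4033/3136) − (241/168)² = 159701/28224.
a = (3·(4033/3136) − (241/168)·(-73/28))/(159701/28224) = 214449/159701; b = (6·(-73/28) − (241/168)·3)/(159701/28224) = -562968/159701.

a = 1.343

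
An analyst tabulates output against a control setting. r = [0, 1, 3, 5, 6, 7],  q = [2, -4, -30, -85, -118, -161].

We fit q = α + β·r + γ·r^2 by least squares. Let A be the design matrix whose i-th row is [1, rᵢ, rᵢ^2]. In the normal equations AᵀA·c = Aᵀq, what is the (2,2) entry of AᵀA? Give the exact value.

120

Row 2 ↔ basis r, column 2 ↔ basis r, so (AᵀA)_{2,2} = Σᵢ (r)·(r) = (0)·(0) + (1)·(1) + (3)·(3) + (5)·(5) + (6)·(6) + (7)·(7) = 120.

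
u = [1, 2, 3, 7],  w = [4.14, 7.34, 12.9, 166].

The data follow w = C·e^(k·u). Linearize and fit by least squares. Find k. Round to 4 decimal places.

k = 0.6189

With ln wᵢ as the transformed response and uᵢ as the regressor:
XᵀX = [[63.0000, 13.0000]; [13.0000, 4]], rhs = [48.8630, 11.0832]ᵀ  (here Σu = 13.0000, Σ(u)² = 63.0000, Σln w = 11.0832, Σu·ln w = 48.8630).
Δ = 63.0000·4 − (13.0000)² = 83.0000; k = (48.8630·4 − 13.0000·11.0832)/83.0000 = 0.61891, ln C = (63.0000·11.0832 − 13.0000·48.8630)/83.0000 = 0.75935.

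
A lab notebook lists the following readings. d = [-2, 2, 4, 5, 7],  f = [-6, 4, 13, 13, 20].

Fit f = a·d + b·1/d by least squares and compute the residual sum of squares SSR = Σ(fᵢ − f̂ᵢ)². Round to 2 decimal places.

The normal system AᵀA·[a, b]ᵀ = Aᵀf is [[98, 5]; [5, 12209/19600]]·[a, b]ᵀ = [277, 1919/140]ᵀ.
Determinant 98·(12209/19600) − 5² = 7209/200.
a = (277·(12209/19600) − 5·(1919/140))/(7209/200) = 679531/235494; b = (98·(1919/140) − 5·277)/(7209/200) = -2780/2403.
Residuals: -31687/39249, -46811/39249, 22856/13083, -10435/8722, -377/11214; SSR = 514849/78498.

SSR = 6.56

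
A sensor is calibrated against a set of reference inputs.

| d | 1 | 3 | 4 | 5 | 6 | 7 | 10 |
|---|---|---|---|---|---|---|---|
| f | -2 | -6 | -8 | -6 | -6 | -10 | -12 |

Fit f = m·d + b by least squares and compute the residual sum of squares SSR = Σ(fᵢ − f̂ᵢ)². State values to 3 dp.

Sums needed: Σd·d = 236, Σd = 36, Σ1 = 7.
Right-hand side: Σd·f = -308, Σf = -50.
So AᵀA·[m, b]ᵀ = Aᵀf: [[236, 36]; [36, 7]]·[m, b]ᵀ = [-308, -50]ᵀ.
Eliminating b: 7·(row 1) − 36·(row 2) gives 356·m = 7·(-308) − 36·(-50) = -356, so m = -1.
Then b = ((-50) − 36·(-1))/7 = -2.
Residuals: 1, -1, -2, 1, 2, -1, 0; SSR = 12.

SSR = 12.000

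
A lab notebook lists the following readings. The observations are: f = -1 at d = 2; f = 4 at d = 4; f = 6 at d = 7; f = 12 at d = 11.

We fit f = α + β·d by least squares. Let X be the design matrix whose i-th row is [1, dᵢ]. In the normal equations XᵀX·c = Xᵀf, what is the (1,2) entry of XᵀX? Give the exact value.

24

Row 1 ↔ basis 1, column 2 ↔ basis d, so (XᵀX)_{1,2} = Σᵢ d = (1)·(2) + (1)·(4) + (1)·(7) + (1)·(11) = 24.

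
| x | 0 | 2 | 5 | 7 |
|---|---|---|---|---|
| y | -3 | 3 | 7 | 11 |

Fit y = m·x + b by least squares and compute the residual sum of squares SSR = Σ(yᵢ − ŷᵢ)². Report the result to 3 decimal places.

Normal-equation sums: Σx·x = 78, Σx = 14, Σ1 = 4.
For Aᵀy: Σx·y = 118, Σy = 18.
Normal equations: [[78, 14]; [14, 4]]·[m, b]ᵀ = [118, 18]ᵀ.
Eliminating b: 4·(row 1) − 14·(row 2) gives 116·m = 4·118 − 14·18 = 220, so m = 55/29.
Then b = (18 − 14·(55/29))/4 = -62/29.
Residuals: -25/29, 39/29, -10/29, -4/29; SSR = 78/29.

SSR = 2.690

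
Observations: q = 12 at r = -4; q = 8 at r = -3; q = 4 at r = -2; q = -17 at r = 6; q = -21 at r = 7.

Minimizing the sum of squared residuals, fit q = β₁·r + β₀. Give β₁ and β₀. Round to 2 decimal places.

β₁ = -2.87, β₀ = -0.51

From the data, Σr·r = 114, Σr = 4, Σ1 = 5.
Moment sums: Σr·q = -329, Σq = -14.
XᵀX·[β₁, β₀]ᵀ = Xᵀq becomes [[114, 4]; [4, 5]]·[β₁, β₀]ᵀ = [-329, -14]ᵀ.
Eliminating β₀: 5·(row 1) − 4·(row 2) gives 554·β₁ = 5·(-329) − 4·(-14) = -1589, so β₁ = -1589/554.
Then β₀ = ((-14) − 4·(-1589/554))/5 = -140/277.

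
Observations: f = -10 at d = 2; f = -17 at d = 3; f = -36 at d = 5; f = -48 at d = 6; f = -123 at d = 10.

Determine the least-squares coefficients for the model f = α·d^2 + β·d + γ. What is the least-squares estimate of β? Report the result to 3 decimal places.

β = -0.506

The normal system XᵀX·[α, β, γ]ᵀ = Xᵀf is [[12018, 1376, 174]; [1376, 174, 26]; [174, 26, 5]]·[α, β, γ]ᵀ = [-15121, -1769, -234]ᵀ.
Row-reducing yields α = -26355/23318, β = -11797/23318, γ = -56392/11659.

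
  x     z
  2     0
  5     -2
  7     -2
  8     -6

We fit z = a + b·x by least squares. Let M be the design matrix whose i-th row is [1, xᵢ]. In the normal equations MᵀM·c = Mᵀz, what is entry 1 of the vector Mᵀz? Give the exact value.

Entry 1 ↔ basis 1, so (Mᵀz)_{1} = Σᵢ zᵢ = (1)·(0) + (1)·(-2) + (1)·(-2) + (1)·(-6) = -10.

-10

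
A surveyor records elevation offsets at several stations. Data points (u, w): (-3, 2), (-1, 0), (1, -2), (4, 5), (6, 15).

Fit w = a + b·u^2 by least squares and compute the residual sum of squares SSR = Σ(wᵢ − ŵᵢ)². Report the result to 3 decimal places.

Sums needed: Σ1 = 5, Σu^2 = 63, Σu^2·u^2 = 1635.
And Σw = 20, Σu^2·w = 636.
Normal equations: [[5, 63]; [63, 1635]]·[a, b]ᵀ = [20, 636]ᵀ.
Determinant 5·1635 − 63² = 4206.
a = (20·1635 − 63·636)/4206 = -1228/701; b = (5·636 − 63·20)/4206 = 320/701.
Residuals: -250/701, 908/701, -494/701, -387/701, 223/701; SSR = 1898/701.

SSR = 2.708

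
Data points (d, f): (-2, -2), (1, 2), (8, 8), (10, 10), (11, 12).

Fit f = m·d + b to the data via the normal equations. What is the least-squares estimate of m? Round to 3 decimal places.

m = 1.006

Normal-equation sums: Σd·d = 290, Σd = 28, Σ1 = 5.
And Σd·f = 302, Σf = 30.
Δ = 290·5 − 28² = 666.
m = (302·5 − 28·30)/666 = 335/333; b = (290·30 − 28·302)/666 = 122/333.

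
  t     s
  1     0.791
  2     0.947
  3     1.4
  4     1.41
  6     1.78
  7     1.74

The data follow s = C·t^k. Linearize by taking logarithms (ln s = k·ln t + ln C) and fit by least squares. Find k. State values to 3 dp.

Taking logs, ln s = k·ln t + ln C, so regress ln s on ln t.
AᵀA = [[10.6062, 6.9157]; [6.9157, 6]], rhs = [2.9192, 1.5216]ᵀ  (here Σln t = 6.9157, Σ(ln t)² = 10.6062, Σln s = 1.5216, Σln t·ln s = 2.9192).
Slope k = (n·Σln t·ln s − Σln t·Σln s)/(n·Σ(ln t)² − (Σln t)²) = (6·2.9192 − 6.9157·1.5216)/15.8099 = 0.44224; ln C = (Σln s − k·Σln t)/n = -0.25613.

k = 0.442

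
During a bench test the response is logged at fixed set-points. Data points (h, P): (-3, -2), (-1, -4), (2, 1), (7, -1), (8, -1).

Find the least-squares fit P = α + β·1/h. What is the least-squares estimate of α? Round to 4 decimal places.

Forming AᵀA = [[5, -95/168]; [-95/168, 39433/28224]] and AᵀP = [-7, 823/168]ᵀ gives AᵀA·[α, β]ᵀ = AᵀP.
det = 5·(39433/28224) − (-95/168)² = 47035/7056.
α = ((-7)·(39433/28224) − (-95/168)·(823/168))/(47035/7056) = -4301/4090; β = (5·(823/168) − (-95/168)·(-7))/(47035/7056) = 1260/409.

α = -1.0516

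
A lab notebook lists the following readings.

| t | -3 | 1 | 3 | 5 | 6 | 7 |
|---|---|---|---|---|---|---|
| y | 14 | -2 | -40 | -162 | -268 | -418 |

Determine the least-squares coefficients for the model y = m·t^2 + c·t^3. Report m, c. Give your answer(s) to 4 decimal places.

Normal-equation sums: Σt^2·t^2 = 4485, Σt^2·t^3 = 27709, Σt^3·t^3 = 181389.
Right-hand side: Σt^2·y = -34416, Σt^3·y = -222972.
Normal equations: [[4485, 27709]; [27709, 181389]]·[m, c]ᵀ = [-34416, -222972]ᵀ.
Eliminating c: 181389·(row 1) − 27709·(row 2) gives 45740984·m = 181389·(-34416) − 27709·(-222972) = -64352676, so m = -16088169/11435246.
Then c = ((-222972) − 27709·(-16088169/11435246))/181389 = -11599119/11435246.

m = -1.4069, c = -1.0143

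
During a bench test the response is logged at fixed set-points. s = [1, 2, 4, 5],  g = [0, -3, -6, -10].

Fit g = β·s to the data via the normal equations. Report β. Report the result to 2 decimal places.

β = -1.74

From the data, Σs·s = 46.
Moment sums: Σs·g = -80.
XᵀX·[β]ᵀ = Xᵀg becomes [[46]]·[β]ᵀ = [-80]ᵀ.
β = (-80)/46 = -1.73913.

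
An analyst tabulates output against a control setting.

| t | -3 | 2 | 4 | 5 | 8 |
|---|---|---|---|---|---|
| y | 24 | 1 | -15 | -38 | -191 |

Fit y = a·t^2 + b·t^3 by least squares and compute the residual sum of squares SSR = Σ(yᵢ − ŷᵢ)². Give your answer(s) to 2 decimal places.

SSR = 3.03

MᵀM·[a, b]ᵀ = Mᵀy reads: 5074·a + 36706·b = -13194;  36706·a + 282658·b = -104142.
Eliminating b: 282658·(row 1) − 36706·(row 2) gives 86876256·a = 282658·(-13194) − 36706·(-104142) = 93246600, so a = 3885275/3619844.
Then b = ((-104142) − 36706·(3885275/3619844))/282658 = -1838231/3619844.
Residuals: 569136/904961, 696148/904961, 296181/904961, -1226768/904961, 281617/904961; SSR = 2741034/904961.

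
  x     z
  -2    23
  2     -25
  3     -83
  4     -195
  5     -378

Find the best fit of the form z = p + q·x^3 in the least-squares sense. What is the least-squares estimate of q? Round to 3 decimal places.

q = -3.017

Sums needed: Σ1 = 5, Σx^3 = 216, Σx^3·x^3 = 20578.
Moment sums: Σz = -658, Σx^3·z = -62355.
So MᵀM·[p, q]ᵀ = Mᵀz: [[5, 216]; [216, 20578]]·[p, q]ᵀ = [-658, -62355]ᵀ.
Eliminating q: 20578·(row 1) − 216·(row 2) gives 56234·p = 20578·(-658) − 216·(-62355) = -71644, so p = -35822/28117.
Then q = ((-62355) − 216·(-35822/28117))/20578 = -169647/56234.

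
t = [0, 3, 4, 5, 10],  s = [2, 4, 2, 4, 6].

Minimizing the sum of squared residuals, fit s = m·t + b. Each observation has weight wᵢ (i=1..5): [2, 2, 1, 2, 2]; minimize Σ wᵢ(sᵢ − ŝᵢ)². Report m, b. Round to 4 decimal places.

Compute the Gram sums: Σwᵢ·t·t = 284, Σwᵢ·t = 40, Σwᵢ·1 = 9.
For XᵀWs: Σwᵢ·t·s = 192, Σwᵢ·s = 34.
XᵀWX·[m, b]ᵀ = XᵀWs becomes [[284, 40]; [40, 9]]·[m, b]ᵀ = [192, 34]ᵀ.
Δ = 284·9 − 40² = 956.
m = (192·9 − 40·34)/956 = 92/239; b = (284·34 − 40·192)/956 = 494/239.

m = 0.3849, b = 2.0669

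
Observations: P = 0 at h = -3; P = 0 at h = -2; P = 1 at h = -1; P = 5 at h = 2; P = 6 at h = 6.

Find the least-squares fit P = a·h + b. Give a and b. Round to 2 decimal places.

Normal-equation sums: Σh·h = 54, Σh = 2, Σ1 = 5.
For MᵀP: Σh·P = 45, ΣP = 12.
Determinant 54·5 − 2² = 266.
a = (45·5 − 2·12)/266 = 201/266; b = (54·12 − 2·45)/266 = 279/133.

a = 0.76, b = 2.10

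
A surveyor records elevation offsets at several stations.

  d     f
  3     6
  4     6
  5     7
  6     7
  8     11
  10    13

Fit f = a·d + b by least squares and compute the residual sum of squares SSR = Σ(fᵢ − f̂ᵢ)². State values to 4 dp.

SSR = 3.0686

The normal equations are: 250·a + 36·b = 337;  36·a + 6·b = 50.
Eliminating b: 6·(row 1) − 36·(row 2) gives 204·a = 6·337 − 36·50 = 222, so a = 37/34.
Then b = (50 − 36·(37/34))/6 = 92/51.
Residuals: 95/102, -8/51, -25/102, -4/3, 25/51, 16/51; SSR = 313/102.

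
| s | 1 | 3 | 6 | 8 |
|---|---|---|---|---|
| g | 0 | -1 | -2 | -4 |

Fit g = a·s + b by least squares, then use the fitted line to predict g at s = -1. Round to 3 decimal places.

ĝ = 1.190

From the data, Σs·s = 110, Σs = 18, Σ1 = 4.
And Σs·g = -47, Σg = -7.
Eliminating b: 4·(row 1) − 18·(row 2) gives 116·a = 4·(-47) − 18·(-7) = -62, so a = -31/58.
Then b = ((-7) − 18·(-31/58))/4 = 19/29.
At s = -1: ĝ = (-31/58)·(-1) + (19/29)·(1) = 69/58.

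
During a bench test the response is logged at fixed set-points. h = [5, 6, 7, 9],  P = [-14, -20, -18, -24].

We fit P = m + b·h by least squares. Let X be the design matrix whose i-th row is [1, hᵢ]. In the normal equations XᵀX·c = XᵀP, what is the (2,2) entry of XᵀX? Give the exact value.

191

Row 2 ↔ basis h, column 2 ↔ basis h, so (XᵀX)_{2,2} = Σᵢ (h)·(h) = (5)·(5) + (6)·(6) + (7)·(7) + (9)·(9) = 191.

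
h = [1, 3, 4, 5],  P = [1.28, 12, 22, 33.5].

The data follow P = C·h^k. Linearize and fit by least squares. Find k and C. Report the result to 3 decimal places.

Taking logs, ln P = k·ln h + ln C, so regress ln P on ln h.
Σln h = 4.0943, Σ(ln h)² = 5.7191, Σln P = 9.3344, Σln h·ln P = 12.6667.
Normal system: [[5.7191, 4.0943]; [4.0943, 4]]·[k, ln C]ᵀ = [12.6667, 9.3344]ᵀ.
Solving (det = 6.1125): k = 2.03656, ln C = 0.24899, so C = exp(0.24899) = 1.28274.

k = 2.037, C = 1.283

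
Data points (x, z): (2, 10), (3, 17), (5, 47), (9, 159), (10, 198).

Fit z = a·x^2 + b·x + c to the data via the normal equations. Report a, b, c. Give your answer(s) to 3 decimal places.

Compute the Gram sums: Σx^2·x^2 = 17283, Σx^2·x = 1889, Σx^2 = 219, Σx·x = 219, Σx = 29, Σ1 = 5.
Right-hand side: Σx^2·z = 34047, Σx·z = 3717, Σz = 431.
MᵀM·[a, b, c]ᵀ = Mᵀz becomes [[17283, 1889, 219]; [1889, 219, 29]; [219, 29, 5]]·[a, b, c]ᵀ = [34047, 3717, 431]ᵀ.
Solving the 3×3 system (Gaussian elimination) gives a = 5435/2431, b = -36/11, c = 1604/221.

a = 2.236, b = -3.273, c = 7.258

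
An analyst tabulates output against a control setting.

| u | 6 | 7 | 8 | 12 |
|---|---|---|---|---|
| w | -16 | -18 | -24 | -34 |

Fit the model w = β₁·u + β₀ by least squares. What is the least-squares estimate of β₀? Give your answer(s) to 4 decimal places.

Entries of MᵀM: Σu·u = 293, Σu = 33, Σ1 = 4.
And Σu·w = -822, Σw = -92.
Eliminating β₀: 4·(row 1) − 33·(row 2) gives 83·β₁ = 4·(-822) − 33·(-92) = -252, so β₁ = -252/83.
Then β₀ = ((-92) − 33·(-252/83))/4 = 170/83.

β₀ = 2.0482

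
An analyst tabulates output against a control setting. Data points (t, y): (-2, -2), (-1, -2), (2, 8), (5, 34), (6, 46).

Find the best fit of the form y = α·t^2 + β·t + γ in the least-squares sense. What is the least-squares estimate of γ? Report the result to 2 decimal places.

γ = -0.44

Entries of XᵀX: Σt^2·t^2 = 1954, Σt^2·t = 340, Σt^2 = 70, Σt·t = 70, Σt = 10, Σ1 = 5.
Moment sums: Σt^2·y = 2528, Σt·y = 468, Σy = 84.
Normal equations: [[1954, 340, 70]; [340, 70, 10]; [70, 10, 5]]·[α, β, γ]ᵀ = [2528, 468, 84]ᵀ.
Solving the 3×3 system (Gaussian elimination) gives α = 76/87, β = 218/87, γ = -64/145.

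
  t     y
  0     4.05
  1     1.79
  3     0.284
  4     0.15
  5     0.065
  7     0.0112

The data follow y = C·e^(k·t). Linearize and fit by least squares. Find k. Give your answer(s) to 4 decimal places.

k = -0.8368

With ln yᵢ as the transformed response and tᵢ as the regressor:
Over the data: Σt = 20.0000, Σ(t)² = 100.0000, Σln y = -8.4002, Σt·ln y = -55.8923.
Normal system: [[100.0000, 20.0000]; [20.0000, 6]]·[k, ln C]ᵀ = [-55.8923, -8.4002]ᵀ.
Solving (det = 200.0000): k = -0.83675, ln C = 1.38914.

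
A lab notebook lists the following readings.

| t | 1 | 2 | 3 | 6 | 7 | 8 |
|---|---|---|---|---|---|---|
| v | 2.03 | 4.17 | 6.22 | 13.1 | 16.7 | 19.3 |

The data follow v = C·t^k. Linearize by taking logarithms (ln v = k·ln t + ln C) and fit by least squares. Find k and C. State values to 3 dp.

k = 1.080, C = 1.979

Taking logs, ln v = k·ln t + ln C, so regress ln v on ln t.
AᵀA = [[13.0084, 7.6089]; [7.6089, 6]], rhs = [19.2412, 12.3118]ᵀ  (here Σln t = 7.6089, Σ(ln t)² = 13.0084, Σln v = 12.3118, Σln t·ln v = 19.2412).
Slope k = (n·Σln t·ln v − Σln t·Σln v)/(n·Σ(ln t)² − (Σln t)²) = (6·19.2412 − 7.6089·12.3118)/20.1558 = 1.07998; ln C = (Σln v − k·Σln t)/n = 0.68241, so C = exp(0.68241) = 1.97864.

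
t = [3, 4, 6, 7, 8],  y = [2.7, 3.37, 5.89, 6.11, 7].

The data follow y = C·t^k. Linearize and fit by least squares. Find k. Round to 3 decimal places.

With ln yᵢ as the transformed response and ln tᵢ as the regressor:
Σln t = 8.3020, Σ(ln t)² = 14.4498, Σln y = 7.7373, Σln t·ln y = 13.5210.
Normal system: [[14.4498, 8.3020]; [8.3020, 5]]·[k, ln C]ᵀ = [13.5210, 7.7373]ᵀ.
Δ = 14.4498·5 − (8.3020)² = 3.3255; k = (13.5210·5 − 8.3020·7.7373)/3.3255 = 1.01347, ln C = (14.4498·7.7373 − 8.3020·13.5210)/3.3255 = -0.13532.

k = 1.013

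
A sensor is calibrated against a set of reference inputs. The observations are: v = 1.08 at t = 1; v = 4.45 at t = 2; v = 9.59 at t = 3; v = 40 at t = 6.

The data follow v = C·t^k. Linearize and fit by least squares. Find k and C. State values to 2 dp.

k = 2.01, C = 1.08

With ln vᵢ as the transformed response and ln tᵢ as the regressor:
Σln t = 3.5835, Σ(ln t)² = 4.8978, Σln v = 7.5195, Σln t·ln v = 10.1280.
Equations: 4.8978·k + 3.5835·ln C = 10.1280;  3.5835·k + 4·ln C = 7.5195.
Δ = 4.8978·4 − (3.5835)² = 6.7496; k = (10.1280·4 − 3.5835·7.5195)/6.7496 = 2.00990, ln C = (4.8978·7.5195 − 3.5835·10.1280)/6.7496 = 0.07924, so C = exp(0.07924) = 1.08246.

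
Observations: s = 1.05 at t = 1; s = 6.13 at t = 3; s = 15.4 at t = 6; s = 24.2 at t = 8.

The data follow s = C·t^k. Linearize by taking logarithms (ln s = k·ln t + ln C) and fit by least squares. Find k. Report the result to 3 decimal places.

k = 1.499

Taking logs, ln s = k·ln t + ln C, so regress ln s on ln t.
Σln t = 4.9698, Σ(ln t)² = 8.7414, Σln s = 7.7827, Σln t·ln s = 13.5172.
Equations: 8.7414·k + 4.9698·ln C = 13.5172;  4.9698·k + 4·ln C = 7.7827.
Solving (det = 10.2667): k = 1.49903, ln C = 0.08320.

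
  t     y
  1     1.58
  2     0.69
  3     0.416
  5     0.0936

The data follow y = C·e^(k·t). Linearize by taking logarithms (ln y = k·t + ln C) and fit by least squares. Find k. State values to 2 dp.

Taking logs, ln y = k·t + ln C, so regress ln y on t.
Sums: Σt = 11.0000, Σ(t)² = 39.0000, Σln y = -3.1594, Σt·ln y = -14.7595.
Normal system: [[39.0000, 11.0000]; [11.0000, 4]]·[k, ln C]ᵀ = [-14.7595, -3.1594]ᵀ.
Δ = 39.0000·4 − (11.0000)² = 35.0000; k = (-14.7595·4 − 11.0000·-3.1594)/35.0000 = -0.69384, ln C = (39.0000·-3.1594 − 11.0000·-14.7595)/35.0000 = 1.11820.

k = -0.69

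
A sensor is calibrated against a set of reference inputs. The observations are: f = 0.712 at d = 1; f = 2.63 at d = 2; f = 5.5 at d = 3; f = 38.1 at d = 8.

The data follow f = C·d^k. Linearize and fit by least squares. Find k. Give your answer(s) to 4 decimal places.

Linearized form: ln f = k·ln d + ln C. From the 4 transformed points,
Σln d = 3.8712, Σ(ln d)² = 6.0115, Σln f = 5.9723, Σln d·ln f = 10.1127.
Equations: 6.0115·k + 3.8712·ln C = 10.1127;  3.8712·k + 4·ln C = 5.9723.
Δ = 6.0115·4 − (3.8712)² = 9.0597; k = (10.1127·4 − 3.8712·5.9723)/9.0597 = 1.91298, ln C = (6.0115·5.9723 − 3.8712·10.1127)/9.0597 = -0.35832.

k = 1.9130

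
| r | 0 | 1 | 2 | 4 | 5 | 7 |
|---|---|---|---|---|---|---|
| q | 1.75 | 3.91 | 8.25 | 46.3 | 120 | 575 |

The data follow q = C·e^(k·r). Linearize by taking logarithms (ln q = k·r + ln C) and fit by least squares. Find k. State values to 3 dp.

Linearized form: ln q = k·r + ln C. From the 6 transformed points,
AᵀA = [[95.0000, 19.0000]; [19.0000, 6]], rhs = [89.3426, 19.0104]ᵀ  (here Σr = 19.0000, Σ(r)² = 95.0000, Σln q = 19.0104, Σr·ln q = 89.3426).
Solving (det = 209.0000): k = 0.83664, ln C = 0.51902.

k = 0.837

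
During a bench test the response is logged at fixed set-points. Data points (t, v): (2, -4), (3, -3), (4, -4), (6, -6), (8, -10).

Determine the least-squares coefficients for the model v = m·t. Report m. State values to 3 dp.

m = -1.155

Setting ∂/∂m … = 0 gives: 129·m = -149.
Hence m = -149 / 129 ≈ -1.15504.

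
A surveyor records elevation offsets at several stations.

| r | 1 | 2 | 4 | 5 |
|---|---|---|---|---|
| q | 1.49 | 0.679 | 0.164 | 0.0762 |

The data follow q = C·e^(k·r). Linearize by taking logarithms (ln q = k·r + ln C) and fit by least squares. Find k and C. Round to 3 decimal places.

k = -0.737, C = 3.057

Taking logs, ln q = k·r + ln C, so regress ln q on r.
Σr = 12.0000, Σ(r)² = 46.0000, Σln q = -4.3706, Σr·ln q = -20.4790.
Equations: 46.0000·k + 12.0000·ln C = -20.4790;  12.0000·k + 4·ln C = -4.3706.
Δ = 46.0000·4 − (12.0000)² = 40.0000; k = (-20.4790·4 − 12.0000·-4.3706)/40.0000 = -0.73671, ln C = (46.0000·-4.3706 − 12.0000·-20.4790)/40.0000 = 1.11747, so C = exp(1.11747) = 3.05710.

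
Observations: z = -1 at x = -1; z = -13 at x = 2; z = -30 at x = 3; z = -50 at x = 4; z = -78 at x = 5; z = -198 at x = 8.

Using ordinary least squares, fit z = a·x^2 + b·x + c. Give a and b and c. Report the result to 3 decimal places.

Forming MᵀM = [[5075, 735, 119]; [735, 119, 21]; [119, 21, 6]] and Mᵀz = [-15745, -2289, -370]ᵀ gives MᵀM·[a, b, c]ᵀ = Mᵀz.
Inverting the 3×3 Gram matrix, [a, b, c]ᵀ = [-2173/728, -99/104, 45/52]ᵀ.

a = -2.985, b = -0.952, c = 0.865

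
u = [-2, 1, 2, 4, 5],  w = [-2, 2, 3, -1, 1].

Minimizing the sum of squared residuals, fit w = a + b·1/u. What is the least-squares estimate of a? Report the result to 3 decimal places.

Entries of MᵀM: Σ1 = 5, Σ1/u = 29/20, Σ1/u·1/u = 641/400.
Right-hand side: Σw = 3, Σ1/u·w = 89/20.
Normal equations: [[5, 29/20]; [29/20, 641/400]]·[a, b]ᵀ = [3, 89/20]ᵀ.
det = 5·(641/400) − (29/20)² = 591/100.
a = (3·(641/400) − (29/20)·(89/20))/(591/100) = -329/1182; b = (5·(89/20) − (29/20)·3)/(591/100) = 1790/591.

a = -0.278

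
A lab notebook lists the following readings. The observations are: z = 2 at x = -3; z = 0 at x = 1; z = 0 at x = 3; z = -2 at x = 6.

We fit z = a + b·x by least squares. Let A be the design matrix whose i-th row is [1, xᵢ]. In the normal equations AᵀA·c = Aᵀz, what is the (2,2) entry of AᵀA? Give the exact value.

Row 2 ↔ basis x, column 2 ↔ basis x, so (AᵀA)_{2,2} = Σᵢ (x)·(x) = (-3)·(-3) + (1)·(1) + (3)·(3) + (6)·(6) = 55.

55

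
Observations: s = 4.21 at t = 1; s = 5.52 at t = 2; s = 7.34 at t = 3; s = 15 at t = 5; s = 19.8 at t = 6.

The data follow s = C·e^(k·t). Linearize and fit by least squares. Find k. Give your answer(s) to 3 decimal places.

With ln sᵢ as the transformed response and tᵢ as the regressor:
Σt = 17.0000, Σ(t)² = 75.0000, Σln s = 10.8329, Σt·ln s = 42.2886.
Equations: 75.0000·k + 17.0000·ln C = 42.2886;  17.0000·k + 5·ln C = 10.8329.
Solving (det = 86.0000): k = 0.31725, ln C = 1.08794.

k = 0.317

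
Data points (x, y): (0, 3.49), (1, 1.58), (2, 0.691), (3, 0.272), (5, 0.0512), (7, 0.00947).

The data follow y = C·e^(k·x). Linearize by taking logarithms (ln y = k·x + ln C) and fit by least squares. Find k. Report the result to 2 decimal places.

k = -0.85

With ln yᵢ as the transformed response and xᵢ as the regressor:
Σx = 18.0000, Σ(x)² = 88.0000, Σln y = -7.5959, Σx·ln y = -51.6651.
Equations: 88.0000·k + 18.0000·ln C = -51.6651;  18.0000·k + 6·ln C = -7.5959.
Δ = 88.0000·6 − (18.0000)² = 204.0000; k = (-51.6651·6 − 18.0000·-7.5959)/204.0000 = -0.84934, ln C = (88.0000·-7.5959 − 18.0000·-51.6651)/204.0000 = 1.28203.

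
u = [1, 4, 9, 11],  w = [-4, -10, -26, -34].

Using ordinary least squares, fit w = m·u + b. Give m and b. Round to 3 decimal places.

Setting ∂/∂m … = 0 gives: 219·m + 25·b = -652;  25·m + 4·b = -74.
(Σu·u = 219, Σu = 25, Σ1 = 4, Σu·w = -652, Σw = -74.)
Determinant 219·4 − 25² = 251.
m = ((-652)·4 − 25·(-74))/251 = -758/251; b = (219·(-74) − 25·(-652))/251 = 94/251.

m = -3.020, b = 0.375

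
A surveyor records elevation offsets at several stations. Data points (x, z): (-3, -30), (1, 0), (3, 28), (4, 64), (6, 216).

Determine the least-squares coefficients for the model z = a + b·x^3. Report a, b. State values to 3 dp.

MᵀM·[a, b]ᵀ = Mᵀz reads: 5·a + 281·b = 278;  281·a + 52211·b = 52318.
Eliminating b: 52211·(row 1) − 281·(row 2) gives 182094·a = 52211·278 − 281·52318 = -186700, so a = -93350/91047.
Then b = (52318 − 281·(-93350/91047))/52211 = 91736/91047.

a = -1.025, b = 1.008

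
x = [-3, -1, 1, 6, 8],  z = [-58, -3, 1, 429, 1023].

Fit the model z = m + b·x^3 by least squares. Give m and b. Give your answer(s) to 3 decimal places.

m = -2.232, b = 2.002

Normal-equation sums: Σ1 = 5, Σx^3 = 701, Σx^3·x^3 = 309531.
Moment sums: Σz = 1392, Σx^3·z = 618010.
AᵀA·[m, b]ᵀ = Aᵀz becomes [[5, 701]; [701, 309531]]·[m, b]ᵀ = [1392, 618010]ᵀ.
Δ = 5·309531 − 701² = 1056254.
m = (1392·309531 − 701·618010)/1056254 = -1178929/528127; b = (5·618010 − 701·1392)/1056254 = 1057129/528127.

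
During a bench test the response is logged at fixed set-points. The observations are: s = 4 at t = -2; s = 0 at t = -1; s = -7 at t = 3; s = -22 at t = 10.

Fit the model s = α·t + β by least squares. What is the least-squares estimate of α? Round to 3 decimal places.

Normal-equation sums: Σt·t = 114, Σt = 10, Σ1 = 4.
Right-hand side: Σt·s = -249, Σs = -25.
Δ = 114·4 − 10² = 356.
α = ((-249)·4 − 10·(-25))/356 = -373/178; β = (114·(-25) − 10·(-249))/356 = -90/89.

α = -2.096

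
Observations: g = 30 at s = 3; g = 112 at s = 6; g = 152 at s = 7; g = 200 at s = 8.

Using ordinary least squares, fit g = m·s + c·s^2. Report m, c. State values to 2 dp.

The normal system XᵀX·[m, c]ᵀ = Xᵀg is [[158, 1098]; [1098, 7874]]·[m, c]ᵀ = [3426, 24550]ᵀ.
det = 158·7874 − 1098² = 38488.
m = (3426·7874 − 1098·24550)/38488 = 2553/4811; c = (158·24550 − 1098·3426)/38488 = 14644/4811.

m = 0.53, c = 3.04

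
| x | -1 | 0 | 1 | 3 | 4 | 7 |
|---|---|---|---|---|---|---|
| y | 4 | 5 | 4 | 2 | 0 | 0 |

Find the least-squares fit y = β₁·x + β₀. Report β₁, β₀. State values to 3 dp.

Sums needed: Σx·x = 76, Σx = 14, Σ1 = 6.
For Mᵀy: Σx·y = 6, Σy = 15.
Normal equations: [[76, 14]; [14, 6]]·[β₁, β₀]ᵀ = [6, 15]ᵀ.
Eliminating β₀: 6·(row 1) − 14·(row 2) gives 260·β₁ = 6·6 − 14·15 = -174, so β₁ = -87/130.
Then β₀ = (15 − 14·(-87/130))/6 = 264/65.

β₁ = -0.669, β₀ = 4.062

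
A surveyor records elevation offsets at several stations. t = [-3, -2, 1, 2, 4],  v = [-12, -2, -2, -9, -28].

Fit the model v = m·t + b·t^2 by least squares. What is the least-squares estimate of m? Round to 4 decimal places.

m = -1.0025

The normal equations are: 34·m + 38·b = -92;  38·m + 370·b = -602.
Determinant 34·370 − 38² = 11136.
m = ((-92)·370 − 38·(-602))/11136 = -2791/2784; b = (34·(-602) − 38·(-92))/11136 = -4243/2784.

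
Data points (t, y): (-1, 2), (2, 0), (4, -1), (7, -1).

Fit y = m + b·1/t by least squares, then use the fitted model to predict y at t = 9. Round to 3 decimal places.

ŷ = -0.248

From the data, Σ1 = 4, Σ1/t = -3/28, Σ1/t·1/t = 1045/784.
And Σy = 0, Σ1/t·y = -67/28.
Determinant 4·(1045/784) − (-3/28)² = 4171/784.
m = (0·(1045/784) − (-3/28)·(-67/28))/(4171/784) = -201/4171; b = (4·(-67/28) − (-3/28)·0)/(4171/784) = -7504/4171.
At t = 9: ŷ = (-201/4171)·(1) + (-7504/4171)·(1/9) = -9313/37539.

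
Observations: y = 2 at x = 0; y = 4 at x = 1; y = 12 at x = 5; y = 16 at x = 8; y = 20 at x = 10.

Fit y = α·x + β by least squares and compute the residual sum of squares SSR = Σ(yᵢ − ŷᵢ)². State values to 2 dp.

SSR = 1.03

The normal equations are: 190·α + 24·β = 392;  24·α + 5·β = 54.
Eliminating β: 5·(row 1) − 24·(row 2) gives 374·α = 5·392 − 24·54 = 664, so α = 332/187.
Then β = (54 − 24·(332/187))/5 = 426/187.
Residuals: -52/187, -10/187, 158/187, -90/187, -6/187; SSR = 192/187.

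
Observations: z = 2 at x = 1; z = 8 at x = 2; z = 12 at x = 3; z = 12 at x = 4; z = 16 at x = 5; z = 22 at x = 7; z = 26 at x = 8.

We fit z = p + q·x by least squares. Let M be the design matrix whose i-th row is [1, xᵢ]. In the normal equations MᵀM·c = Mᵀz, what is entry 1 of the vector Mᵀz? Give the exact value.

Entry 1 ↔ basis 1, so (Mᵀz)_{1} = Σᵢ zᵢ = (1)·(2) + (1)·(8) + (1)·(12) + (1)·(12) + (1)·(16) + (1)·(22) + (1)·(26) = 98.

98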